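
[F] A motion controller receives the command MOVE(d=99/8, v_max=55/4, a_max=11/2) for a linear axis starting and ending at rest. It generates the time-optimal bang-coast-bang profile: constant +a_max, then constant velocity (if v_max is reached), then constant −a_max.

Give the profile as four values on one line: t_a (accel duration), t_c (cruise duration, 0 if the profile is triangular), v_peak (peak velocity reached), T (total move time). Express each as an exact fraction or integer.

t_a=3/2 t_c=0 v_peak=33/4 T=3

vₘ²/aₘ = (55/4)²/(11/2) = 275/8
99/8 < 275/8 so t_c = 0
v_peak = √(99/8·11/2) = √(1089/16) = 33/4
t_a = (33/4)/(11/2) = 3/2; t_c = 0
T = 2·3/2 = 3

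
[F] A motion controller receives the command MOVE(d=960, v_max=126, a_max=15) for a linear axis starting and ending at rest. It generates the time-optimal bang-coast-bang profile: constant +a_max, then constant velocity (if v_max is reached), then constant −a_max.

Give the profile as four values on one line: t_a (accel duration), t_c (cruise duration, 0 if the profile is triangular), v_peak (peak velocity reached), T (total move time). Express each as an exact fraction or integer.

t_a=8 t_c=0 v_peak=120 T=16

v_max²/a_max = 126²/15 = 5292/5
960 < 5292/5 → triangular
v_peak = √(960·15) = √14400 = 120
t_a = 120/15 = 8; t_c = 0
T = 2·8 = 16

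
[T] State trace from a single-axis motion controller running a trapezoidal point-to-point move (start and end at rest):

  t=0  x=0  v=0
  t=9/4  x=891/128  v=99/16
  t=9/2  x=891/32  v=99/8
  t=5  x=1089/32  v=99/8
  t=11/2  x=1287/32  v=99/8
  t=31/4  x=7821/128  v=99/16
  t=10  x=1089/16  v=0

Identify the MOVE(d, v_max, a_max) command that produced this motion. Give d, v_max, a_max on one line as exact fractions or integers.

final state: t=10, x=1089/16, v=0 → d = 1089/16
a_max = (99/16−0)/(9/4−0) = 11/4
max v = 99/8 over t∈[9/2,11/2] → v_max = 99/8
check: 99/8·(9/2+1) = 1089/16 ✓

d=1089/16 v_max=99/8 a_max=11/4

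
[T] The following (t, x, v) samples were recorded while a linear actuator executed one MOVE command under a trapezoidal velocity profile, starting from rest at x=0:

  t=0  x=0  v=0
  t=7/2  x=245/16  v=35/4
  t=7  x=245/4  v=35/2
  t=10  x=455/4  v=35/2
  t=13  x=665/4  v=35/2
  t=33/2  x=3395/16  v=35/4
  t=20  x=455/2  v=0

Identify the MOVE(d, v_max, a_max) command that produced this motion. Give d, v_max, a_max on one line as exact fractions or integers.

d=455/2 v_max=35/2 a_max=5/2

final state: t=20, x=455/2, v=0 → d = 455/2
a_max = (35/4−0)/(7/2−0) = 5/2
max v = 35/2 over t∈[7,13] → v_max = 35/2
check: 35/2·(7+6) = 455/2 ✓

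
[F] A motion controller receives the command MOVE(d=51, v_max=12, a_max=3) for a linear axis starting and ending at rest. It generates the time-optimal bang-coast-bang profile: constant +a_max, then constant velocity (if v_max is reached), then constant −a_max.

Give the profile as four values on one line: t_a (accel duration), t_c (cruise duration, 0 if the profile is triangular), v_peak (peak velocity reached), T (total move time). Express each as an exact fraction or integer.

t_a=4 t_c=1/4 v_peak=12 T=33/4

v_max²/a_max = 12²/3 = 48
51 ≥ 48 ⇒ cruise phase
t_a = 12/3 = 4; v_peak = 12
d_cruise = 51 − 48 = 3; t_c = 3/12 = 1/4
T = 2·4 + 1/4 = 33/4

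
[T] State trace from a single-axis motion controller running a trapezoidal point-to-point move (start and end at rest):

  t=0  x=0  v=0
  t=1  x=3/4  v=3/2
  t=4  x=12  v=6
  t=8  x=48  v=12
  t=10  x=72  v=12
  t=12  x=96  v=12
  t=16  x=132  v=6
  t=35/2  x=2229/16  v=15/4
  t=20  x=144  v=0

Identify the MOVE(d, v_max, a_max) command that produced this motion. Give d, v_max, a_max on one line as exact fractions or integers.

final state: t=20, x=144, v=0 → d = 144
a_max = (3/2−0)/(1−0) = 3/2
max v = 12 over t∈[8,12] → v_max = 12
check: 12·(8+4) = 144 ✓

d=144 v_max=12 a_max=3/2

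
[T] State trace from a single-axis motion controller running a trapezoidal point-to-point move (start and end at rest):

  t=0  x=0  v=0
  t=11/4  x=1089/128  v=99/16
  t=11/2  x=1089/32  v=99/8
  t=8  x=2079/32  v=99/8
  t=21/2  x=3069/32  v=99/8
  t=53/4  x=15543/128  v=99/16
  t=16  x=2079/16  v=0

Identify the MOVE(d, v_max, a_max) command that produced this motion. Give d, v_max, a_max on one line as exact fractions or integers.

final state: t=16, x=2079/16, v=0 → d = 2079/16
a_max = (99/16−0)/(11/4−0) = 9/4
max v = 99/8 over t∈[11/2,21/2] → v_max = 99/8
check: 99/8·(11/2+5) = 2079/16 ✓

d=2079/16 v_max=99/8 a_max=9/4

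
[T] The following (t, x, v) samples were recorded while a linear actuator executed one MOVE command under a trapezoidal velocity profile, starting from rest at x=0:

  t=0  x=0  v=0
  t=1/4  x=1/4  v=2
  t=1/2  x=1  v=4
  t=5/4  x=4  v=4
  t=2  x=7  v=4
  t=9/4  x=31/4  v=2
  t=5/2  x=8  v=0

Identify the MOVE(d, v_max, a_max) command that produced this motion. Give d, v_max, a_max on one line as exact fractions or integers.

d=8 v_max=4 a_max=8

final state: t=5/2, x=8, v=0 → d = 8
a_max = (2−0)/(1/4−0) = 8
max v = 4 over t∈[1/2,2] → v_max = 4
check: 4·(1/2+3/2) = 8 ✓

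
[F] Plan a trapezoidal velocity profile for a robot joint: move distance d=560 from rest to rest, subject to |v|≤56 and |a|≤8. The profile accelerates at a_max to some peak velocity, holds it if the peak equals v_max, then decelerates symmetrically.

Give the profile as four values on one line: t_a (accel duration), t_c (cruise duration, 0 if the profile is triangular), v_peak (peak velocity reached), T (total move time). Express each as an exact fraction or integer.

t_a=7 t_c=3 v_peak=56 T=17

vₘ²/aₘ = 56²/8 = 392
560 ≥ 392 → trapezoidal
t_a = 56/8 = 7; v_peak = 56
d_cruise = 560 − 392 = 168; t_c = 168/56 = 3
T = 2·7 + 3 = 17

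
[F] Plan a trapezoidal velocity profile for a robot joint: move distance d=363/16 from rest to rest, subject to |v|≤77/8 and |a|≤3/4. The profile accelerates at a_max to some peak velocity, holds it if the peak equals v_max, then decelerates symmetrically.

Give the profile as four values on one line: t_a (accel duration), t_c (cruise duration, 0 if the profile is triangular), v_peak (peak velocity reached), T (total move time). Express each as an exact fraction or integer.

v_max²/a_max = (77/8)²/(3/4) = 5929/48
363/16 < 5929/48 → triangular
v_peak = √(363/16·3/4) = √(1089/64) = 33/8
t_a = (33/8)/(3/4) = 11/2; t_c = 0
T = 2·11/2 = 11

t_a=11/2 t_c=0 v_peak=33/8 T=11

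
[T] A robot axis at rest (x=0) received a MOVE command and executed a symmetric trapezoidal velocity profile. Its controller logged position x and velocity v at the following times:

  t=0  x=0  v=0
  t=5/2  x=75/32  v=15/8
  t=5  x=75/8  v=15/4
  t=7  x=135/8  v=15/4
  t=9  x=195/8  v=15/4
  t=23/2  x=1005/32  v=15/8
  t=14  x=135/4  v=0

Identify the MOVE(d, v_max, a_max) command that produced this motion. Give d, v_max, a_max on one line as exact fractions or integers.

d=135/4 v_max=15/4 a_max=3/4

final state: t=14, x=135/4, v=0 → d = 135/4
a_max = (15/8−0)/(5/2−0) = 3/4
max v = 15/4 over t∈[5,9] → v_max = 15/4
check: 15/4·(5+4) = 135/4 ✓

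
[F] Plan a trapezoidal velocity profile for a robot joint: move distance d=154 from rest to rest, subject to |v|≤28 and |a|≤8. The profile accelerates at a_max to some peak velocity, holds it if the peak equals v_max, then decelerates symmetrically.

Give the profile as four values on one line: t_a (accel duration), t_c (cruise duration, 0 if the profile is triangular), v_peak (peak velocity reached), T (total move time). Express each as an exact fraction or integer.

(v_max)²/a_max = 28²/8 = 98
154 ≥ 98 → trapezoidal
t_a = 28/8 = 7/2; v_peak = 28
d_cruise = 154 − 98 = 56; t_c = 56/28 = 2
T = 2·7/2 + 2 = 9

t_a=7/2 t_c=2 v_peak=28 T=9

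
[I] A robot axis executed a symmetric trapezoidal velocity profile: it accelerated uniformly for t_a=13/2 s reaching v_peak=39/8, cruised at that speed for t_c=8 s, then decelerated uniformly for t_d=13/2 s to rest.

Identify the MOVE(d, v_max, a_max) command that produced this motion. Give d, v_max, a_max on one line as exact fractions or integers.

d=1131/16 v_max=39/8 a_max=3/4

a_max = (39/8)/(13/2) = 3/4
d_a = ½·39/8·13/2 = 507/32; d_c = 39/8·8 = 39
d = 2·507/32 + 39 = 1131/16
t_c = 8 > 0 ⇒ limit active, v_max = 39/8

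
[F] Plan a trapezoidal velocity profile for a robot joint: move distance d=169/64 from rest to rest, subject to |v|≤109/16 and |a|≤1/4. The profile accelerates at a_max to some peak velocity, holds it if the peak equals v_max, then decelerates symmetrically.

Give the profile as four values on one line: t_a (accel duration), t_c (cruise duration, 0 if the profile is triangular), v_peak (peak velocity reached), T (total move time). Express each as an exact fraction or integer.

t_a=13/4 t_c=0 v_peak=13/16 T=13/2

vₘ²/aₘ = (109/16)²/(1/4) = 11881/64
169/64 < 11881/64 so t_c = 0
v_peak = √(169/64·1/4) = √(169/256) = 13/16
t_a = (13/16)/(1/4) = 13/4; t_c = 0
T = 2·13/4 = 13/2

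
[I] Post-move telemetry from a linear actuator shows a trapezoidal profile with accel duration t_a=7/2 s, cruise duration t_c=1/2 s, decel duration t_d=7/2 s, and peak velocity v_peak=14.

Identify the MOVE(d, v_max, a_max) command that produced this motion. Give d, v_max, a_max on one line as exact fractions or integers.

a_max = 14/(7/2) = 4
d_a = ½·14·7/2 = 49/2; d_c = 14·1/2 = 7
d = 2·49/2 + 7 = 56
t_c = 1/2 > 0 → v_max = v_peak = 14

d=56 v_max=14 a_max=4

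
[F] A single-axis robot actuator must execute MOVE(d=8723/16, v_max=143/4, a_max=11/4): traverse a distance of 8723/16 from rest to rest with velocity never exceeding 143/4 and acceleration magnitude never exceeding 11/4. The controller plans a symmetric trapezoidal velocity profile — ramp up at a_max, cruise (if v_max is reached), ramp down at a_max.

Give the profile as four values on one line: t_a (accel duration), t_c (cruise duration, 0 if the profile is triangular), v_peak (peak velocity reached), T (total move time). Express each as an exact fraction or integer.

t_a=13 t_c=9/4 v_peak=143/4 T=113/4

(v_max)²/a_max = (143/4)²/(11/4) = 1859/4
8723/16 ≥ 1859/4 ⇒ cruise phase
t_a = (143/4)/(11/4) = 13; v_peak = 143/4
d_cruise = 8723/16 − 1859/4 = 1287/16; t_c = (1287/16)/(143/4) = 9/4
T = 2·13 + 9/4 = 113/4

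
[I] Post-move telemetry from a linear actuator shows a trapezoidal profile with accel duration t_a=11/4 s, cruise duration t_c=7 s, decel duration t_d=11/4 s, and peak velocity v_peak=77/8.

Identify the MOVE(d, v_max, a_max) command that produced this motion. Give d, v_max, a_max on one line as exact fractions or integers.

d=3003/32 v_max=77/8 a_max=7/2

a_max = (77/8)/(11/4) = 7/2
d_a = ½·77/8·11/4 = 847/64; d_c = 77/8·7 = 539/8
d = 2·847/64 + 539/8 = 3003/32
t_c = 7 > 0 ⇒ limit active, v_max = 77/8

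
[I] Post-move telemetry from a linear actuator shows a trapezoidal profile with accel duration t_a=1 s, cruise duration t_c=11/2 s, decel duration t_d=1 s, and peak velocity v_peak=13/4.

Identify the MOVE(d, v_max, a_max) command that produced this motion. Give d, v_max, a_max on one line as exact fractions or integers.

a_max = (13/4)/1 = 13/4
d_a = ½·13/4·1 = 13/8; d_c = 13/4·11/2 = 143/8
d = 2·13/8 + 143/8 = 169/8
t_c = 11/2 > 0 ⇒ limit active, v_max = 13/4

d=169/8 v_max=13/4 a_max=13/4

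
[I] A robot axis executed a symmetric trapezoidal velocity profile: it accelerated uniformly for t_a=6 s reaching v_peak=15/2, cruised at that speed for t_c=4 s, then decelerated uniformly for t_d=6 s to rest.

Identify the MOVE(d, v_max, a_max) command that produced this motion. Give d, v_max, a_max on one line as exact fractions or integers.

d=75 v_max=15/2 a_max=5/4

a_max = (15/2)/6 = 5/4
d_a = ½·15/2·6 = 45/2; d_c = 15/2·4 = 30
d = 2·45/2 + 30 = 75
t_c = 4 > 0 so v_max = 15/2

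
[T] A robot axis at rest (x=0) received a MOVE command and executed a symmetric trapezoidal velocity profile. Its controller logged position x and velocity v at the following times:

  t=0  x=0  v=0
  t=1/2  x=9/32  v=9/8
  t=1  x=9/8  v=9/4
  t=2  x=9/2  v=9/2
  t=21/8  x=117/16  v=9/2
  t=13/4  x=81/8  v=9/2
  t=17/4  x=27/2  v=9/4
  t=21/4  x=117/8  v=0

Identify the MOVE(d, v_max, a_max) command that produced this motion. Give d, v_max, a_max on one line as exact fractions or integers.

d=117/8 v_max=9/2 a_max=9/4

final state: t=21/4, x=117/8, v=0 → d = 117/8
a_max = (9/8−0)/(1/2−0) = 9/4
max v = 9/2 over t∈[2,13/4] → v_max = 9/2
check: 9/2·(2+5/4) = 117/8 ✓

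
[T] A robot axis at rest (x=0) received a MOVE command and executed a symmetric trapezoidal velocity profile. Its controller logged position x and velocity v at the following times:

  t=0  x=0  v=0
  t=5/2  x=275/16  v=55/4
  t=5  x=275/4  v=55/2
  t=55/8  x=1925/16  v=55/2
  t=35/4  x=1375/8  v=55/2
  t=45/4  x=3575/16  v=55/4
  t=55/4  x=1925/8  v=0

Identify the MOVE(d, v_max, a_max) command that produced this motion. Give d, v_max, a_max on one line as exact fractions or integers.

d=1925/8 v_max=55/2 a_max=11/2

final state: t=55/4, x=1925/8, v=0 → d = 1925/8
a_max = (55/4−0)/(5/2−0) = 11/2
max v = 55/2 over t∈[5,35/4] → v_max = 55/2
check: 55/2·(5+15/4) = 1925/8 ✓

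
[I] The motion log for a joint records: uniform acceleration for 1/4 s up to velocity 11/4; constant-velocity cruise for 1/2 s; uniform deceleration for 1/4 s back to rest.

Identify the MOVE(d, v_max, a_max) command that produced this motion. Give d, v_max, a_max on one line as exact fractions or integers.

d=33/16 v_max=11/4 a_max=11

a_max = (11/4)/(1/4) = 11
d_a = ½·11/4·1/4 = 11/32; d_c = 11/4·1/2 = 11/8
d = 2·11/32 + 11/8 = 33/16
t_c = 1/2 > 0 → v_max = v_peak = 11/4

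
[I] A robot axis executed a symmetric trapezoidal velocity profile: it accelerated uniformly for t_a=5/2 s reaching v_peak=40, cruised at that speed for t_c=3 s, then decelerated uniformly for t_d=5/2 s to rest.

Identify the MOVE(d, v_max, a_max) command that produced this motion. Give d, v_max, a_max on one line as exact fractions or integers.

d=220 v_max=40 a_max=16

a_max = 40/(5/2) = 16
d_a = ½·40·5/2 = 50; d_c = 40·3 = 120
d = 2·50 + 120 = 220
t_c = 3 > 0 ⇒ limit active, v_max = 40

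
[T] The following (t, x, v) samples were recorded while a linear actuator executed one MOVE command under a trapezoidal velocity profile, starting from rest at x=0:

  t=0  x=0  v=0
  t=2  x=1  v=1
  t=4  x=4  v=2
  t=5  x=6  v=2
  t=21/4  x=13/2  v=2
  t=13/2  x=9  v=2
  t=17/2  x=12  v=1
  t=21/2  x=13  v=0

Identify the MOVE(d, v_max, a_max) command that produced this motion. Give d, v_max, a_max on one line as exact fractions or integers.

d=13 v_max=2 a_max=1/2

final state: t=21/2, x=13, v=0 → d = 13
a_max = (1−0)/(2−0) = 1/2
max v = 2 over t∈[4,13/2] → v_max = 2
check: 2·(4+5/2) = 13 ✓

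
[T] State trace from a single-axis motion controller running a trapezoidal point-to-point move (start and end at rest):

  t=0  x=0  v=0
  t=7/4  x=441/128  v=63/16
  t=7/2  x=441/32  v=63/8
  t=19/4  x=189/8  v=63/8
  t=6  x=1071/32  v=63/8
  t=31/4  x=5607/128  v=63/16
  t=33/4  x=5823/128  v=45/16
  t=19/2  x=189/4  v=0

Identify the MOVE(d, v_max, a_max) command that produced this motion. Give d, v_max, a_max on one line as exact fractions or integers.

final state: t=19/2, x=189/4, v=0 → d = 189/4
a_max = (63/16−0)/(7/4−0) = 9/4
max v = 63/8 over t∈[7/2,6] → v_max = 63/8
check: 63/8·(7/2+5/2) = 189/4 ✓

d=189/4 v_max=63/8 a_max=9/4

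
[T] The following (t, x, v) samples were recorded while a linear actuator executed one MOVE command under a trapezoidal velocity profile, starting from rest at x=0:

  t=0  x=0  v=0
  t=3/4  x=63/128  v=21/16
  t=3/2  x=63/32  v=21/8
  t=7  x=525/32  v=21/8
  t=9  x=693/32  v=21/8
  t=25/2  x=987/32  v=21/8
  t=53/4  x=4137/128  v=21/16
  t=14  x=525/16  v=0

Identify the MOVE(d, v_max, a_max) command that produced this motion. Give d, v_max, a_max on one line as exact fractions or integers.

d=525/16 v_max=21/8 a_max=7/4

final state: t=14, x=525/16, v=0 → d = 525/16
a_max = (21/16−0)/(3/4−0) = 7/4
max v = 21/8 over t∈[3/2,25/2] → v_max = 21/8
check: 21/8·(3/2+11) = 525/16 ✓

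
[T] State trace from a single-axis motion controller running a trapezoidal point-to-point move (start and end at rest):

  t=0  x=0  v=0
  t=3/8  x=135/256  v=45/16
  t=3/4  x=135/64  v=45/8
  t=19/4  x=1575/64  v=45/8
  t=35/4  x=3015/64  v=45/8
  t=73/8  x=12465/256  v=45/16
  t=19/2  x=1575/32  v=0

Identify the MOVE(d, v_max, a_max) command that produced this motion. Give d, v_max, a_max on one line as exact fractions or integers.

final state: t=19/2, x=1575/32, v=0 → d = 1575/32
a_max = (45/16−0)/(3/8−0) = 15/2
max v = 45/8 over t∈[3/4,35/4] → v_max = 45/8
check: 45/8·(3/4+8) = 1575/32 ✓

d=1575/32 v_max=45/8 a_max=15/2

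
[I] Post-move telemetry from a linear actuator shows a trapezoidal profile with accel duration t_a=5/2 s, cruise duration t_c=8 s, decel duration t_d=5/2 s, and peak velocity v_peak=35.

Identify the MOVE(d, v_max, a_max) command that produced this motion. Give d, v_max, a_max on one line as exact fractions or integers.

d=735/2 v_max=35 a_max=14

a_max = 35/(5/2) = 14
d_a = ½·35·5/2 = 175/4; d_c = 35·8 = 280
d = 2·175/4 + 280 = 735/2
t_c = 8 > 0 so v_max = 35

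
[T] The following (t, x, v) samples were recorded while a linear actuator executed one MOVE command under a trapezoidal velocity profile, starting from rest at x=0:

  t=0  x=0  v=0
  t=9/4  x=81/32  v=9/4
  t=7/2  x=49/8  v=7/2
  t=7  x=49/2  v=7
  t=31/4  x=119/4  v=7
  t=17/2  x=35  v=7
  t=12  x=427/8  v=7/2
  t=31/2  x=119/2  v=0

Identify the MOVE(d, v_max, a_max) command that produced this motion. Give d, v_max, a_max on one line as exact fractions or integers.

d=119/2 v_max=7 a_max=1

final state: t=31/2, x=119/2, v=0 → d = 119/2
a_max = (9/4−0)/(9/4−0) = 1
max v = 7 over t∈[7,17/2] → v_max = 7
check: 7·(7+3/2) = 119/2 ✓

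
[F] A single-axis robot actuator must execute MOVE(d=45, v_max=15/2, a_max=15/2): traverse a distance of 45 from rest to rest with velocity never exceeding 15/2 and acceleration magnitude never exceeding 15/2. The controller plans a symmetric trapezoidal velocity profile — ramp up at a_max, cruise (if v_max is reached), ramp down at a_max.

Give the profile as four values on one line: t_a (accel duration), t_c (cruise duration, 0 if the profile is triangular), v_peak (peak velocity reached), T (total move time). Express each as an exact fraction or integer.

t_a=1 t_c=5 v_peak=15/2 T=7

vₘ²/aₘ = (15/2)²/(15/2) = 15/2
45 ≥ 15/2 so v_max reached
t_a = (15/2)/(15/2) = 1; v_peak = 15/2
d_cruise = 45 − 15/2 = 75/2; t_c = (75/2)/(15/2) = 5
T = 2·1 + 5 = 7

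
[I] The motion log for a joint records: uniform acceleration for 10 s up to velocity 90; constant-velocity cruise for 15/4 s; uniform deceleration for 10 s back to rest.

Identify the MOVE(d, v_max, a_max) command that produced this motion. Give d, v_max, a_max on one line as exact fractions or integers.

a_max = 90/10 = 9
d_a = ½·90·10 = 450; d_c = 90·15/4 = 675/2
d = 2·450 + 675/2 = 2475/2
t_c = 15/4 > 0 ⇒ limit active, v_max = 90

d=2475/2 v_max=90 a_max=9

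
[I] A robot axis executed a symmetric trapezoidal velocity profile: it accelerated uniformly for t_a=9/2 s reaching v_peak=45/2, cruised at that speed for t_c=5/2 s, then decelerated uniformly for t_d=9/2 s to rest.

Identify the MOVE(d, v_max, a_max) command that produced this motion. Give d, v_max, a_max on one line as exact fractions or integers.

a_max = (45/2)/(9/2) = 5
d_a = ½·45/2·9/2 = 405/8; d_c = 45/2·5/2 = 225/4
d = 2·405/8 + 225/4 = 315/2
t_c = 5/2 > 0 → v_max = v_peak = 45/2

d=315/2 v_max=45/2 a_max=5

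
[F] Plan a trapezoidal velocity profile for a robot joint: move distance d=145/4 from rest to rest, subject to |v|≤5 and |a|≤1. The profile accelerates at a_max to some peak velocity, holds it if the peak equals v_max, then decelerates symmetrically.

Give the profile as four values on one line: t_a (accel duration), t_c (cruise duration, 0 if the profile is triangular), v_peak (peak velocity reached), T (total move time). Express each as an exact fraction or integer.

t_a=5 t_c=9/4 v_peak=5 T=49/4

(v_max)²/a_max = 5²/1 = 25
145/4 ≥ 25 → trapezoidal
t_a = 5/1 = 5; v_peak = 5
d_cruise = 145/4 − 25 = 45/4; t_c = (45/4)/5 = 9/4
T = 2·5 + 9/4 = 49/4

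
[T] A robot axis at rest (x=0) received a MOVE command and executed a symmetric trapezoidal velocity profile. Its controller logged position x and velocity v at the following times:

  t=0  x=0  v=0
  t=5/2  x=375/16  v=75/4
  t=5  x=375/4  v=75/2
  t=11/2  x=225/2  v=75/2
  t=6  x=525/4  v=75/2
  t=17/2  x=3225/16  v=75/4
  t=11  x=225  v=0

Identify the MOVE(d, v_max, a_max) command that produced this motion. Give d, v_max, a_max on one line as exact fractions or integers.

d=225 v_max=75/2 a_max=15/2

final state: t=11, x=225, v=0 → d = 225
a_max = (75/4−0)/(5/2−0) = 15/2
max v = 75/2 over t∈[5,6] → v_max = 75/2
check: 75/2·(5+1) = 225 ✓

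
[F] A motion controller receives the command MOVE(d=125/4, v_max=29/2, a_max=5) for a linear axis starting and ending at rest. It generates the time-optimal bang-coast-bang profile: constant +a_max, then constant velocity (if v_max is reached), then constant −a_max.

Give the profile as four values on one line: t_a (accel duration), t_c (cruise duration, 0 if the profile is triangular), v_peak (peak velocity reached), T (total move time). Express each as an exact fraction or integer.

t_a=5/2 t_c=0 v_peak=25/2 T=5

v_max²/a_max = (29/2)²/5 = 841/20
125/4 < 841/20 ⇒ no cruise
v_peak = √(125/4·5) = √(625/4) = 25/2
t_a = (25/2)/5 = 5/2; t_c = 0
T = 2·5/2 = 5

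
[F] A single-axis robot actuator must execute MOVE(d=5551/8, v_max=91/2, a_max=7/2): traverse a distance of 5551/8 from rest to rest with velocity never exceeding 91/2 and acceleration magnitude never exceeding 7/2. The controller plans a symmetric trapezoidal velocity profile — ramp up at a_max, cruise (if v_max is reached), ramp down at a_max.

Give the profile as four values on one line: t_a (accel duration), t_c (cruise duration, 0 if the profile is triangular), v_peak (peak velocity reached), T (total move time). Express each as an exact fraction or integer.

(v_max)²/a_max = (91/2)²/(7/2) = 1183/2
5551/8 ≥ 1183/2 so v_max reached
t_a = (91/2)/(7/2) = 13; v_peak = 91/2
d_cruise = 5551/8 − 1183/2 = 819/8; t_c = (819/8)/(91/2) = 9/4
T = 2·13 + 9/4 = 113/4

t_a=13 t_c=9/4 v_peak=91/2 T=113/4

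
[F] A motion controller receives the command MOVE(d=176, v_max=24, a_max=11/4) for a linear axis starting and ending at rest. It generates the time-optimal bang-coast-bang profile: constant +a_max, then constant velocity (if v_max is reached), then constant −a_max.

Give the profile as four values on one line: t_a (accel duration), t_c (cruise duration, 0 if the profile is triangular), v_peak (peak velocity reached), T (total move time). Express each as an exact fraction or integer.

t_a=8 t_c=0 v_peak=22 T=16

(v_max)²/a_max = 24²/(11/4) = 2304/11
176 < 2304/11 so t_c = 0
v_peak = √(176·11/4) = √484 = 22
t_a = 22/(11/4) = 8; t_c = 0
T = 2·8 = 16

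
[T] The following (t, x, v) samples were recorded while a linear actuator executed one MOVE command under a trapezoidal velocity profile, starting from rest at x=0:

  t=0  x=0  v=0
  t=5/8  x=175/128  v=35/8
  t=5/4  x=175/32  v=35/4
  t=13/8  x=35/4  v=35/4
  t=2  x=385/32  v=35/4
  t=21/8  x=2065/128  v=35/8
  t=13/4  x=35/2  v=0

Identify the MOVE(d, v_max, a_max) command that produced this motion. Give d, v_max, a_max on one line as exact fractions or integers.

d=35/2 v_max=35/4 a_max=7

final state: t=13/4, x=35/2, v=0 → d = 35/2
a_max = (35/8−0)/(5/8−0) = 7
max v = 35/4 over t∈[5/4,2] → v_max = 35/4
check: 35/4·(5/4+3/4) = 35/2 ✓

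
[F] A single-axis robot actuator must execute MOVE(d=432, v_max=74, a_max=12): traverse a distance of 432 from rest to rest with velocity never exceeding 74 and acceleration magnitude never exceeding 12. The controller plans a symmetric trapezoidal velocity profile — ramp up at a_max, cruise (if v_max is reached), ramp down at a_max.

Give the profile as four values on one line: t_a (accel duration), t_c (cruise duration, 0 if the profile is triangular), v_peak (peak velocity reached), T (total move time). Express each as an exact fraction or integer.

t_a=6 t_c=0 v_peak=72 T=12

v_max²/a_max = 74²/12 = 1369/3
432 < 1369/3 ⇒ no cruise
v_peak = √(432·12) = √5184 = 72
t_a = 72/12 = 6; t_c = 0
T = 2·6 = 12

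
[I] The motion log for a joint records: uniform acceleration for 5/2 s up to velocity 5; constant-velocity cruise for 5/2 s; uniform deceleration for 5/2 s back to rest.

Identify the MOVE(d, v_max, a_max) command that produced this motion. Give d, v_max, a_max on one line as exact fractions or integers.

d=25 v_max=5 a_max=2

a_max = 5/(5/2) = 2
d_a = ½·5·5/2 = 25/4; d_c = 5·5/2 = 25/2
d = 2·25/4 + 25/2 = 25
t_c = 5/2 > 0 so v_max = 5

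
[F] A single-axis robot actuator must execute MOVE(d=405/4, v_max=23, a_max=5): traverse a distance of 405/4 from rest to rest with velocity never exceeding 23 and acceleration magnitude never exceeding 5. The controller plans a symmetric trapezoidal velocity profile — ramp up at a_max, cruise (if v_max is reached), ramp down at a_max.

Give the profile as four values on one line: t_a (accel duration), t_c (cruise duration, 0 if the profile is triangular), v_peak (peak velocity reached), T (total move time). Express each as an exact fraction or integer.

(v_max)²/a_max = 23²/5 = 529/5
405/4 < 529/5 → triangular
v_peak = √(405/4·5) = √(2025/4) = 45/2
t_a = (45/2)/5 = 9/2; t_c = 0
T = 2·9/2 = 9

t_a=9/2 t_c=0 v_peak=45/2 T=9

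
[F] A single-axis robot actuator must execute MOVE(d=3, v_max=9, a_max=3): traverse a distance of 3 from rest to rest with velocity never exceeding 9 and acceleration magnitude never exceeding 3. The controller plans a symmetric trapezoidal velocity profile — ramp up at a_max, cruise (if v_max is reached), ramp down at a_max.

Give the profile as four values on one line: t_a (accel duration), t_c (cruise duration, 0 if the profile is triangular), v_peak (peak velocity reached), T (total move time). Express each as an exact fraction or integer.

v_max²/a_max = 9²/3 = 27
3 < 27 → triangular
v_peak = √(3·3) = √9 = 3
t_a = 3/3 = 1; t_c = 0
T = 2·1 = 2

t_a=1 t_c=0 v_peak=3 T=2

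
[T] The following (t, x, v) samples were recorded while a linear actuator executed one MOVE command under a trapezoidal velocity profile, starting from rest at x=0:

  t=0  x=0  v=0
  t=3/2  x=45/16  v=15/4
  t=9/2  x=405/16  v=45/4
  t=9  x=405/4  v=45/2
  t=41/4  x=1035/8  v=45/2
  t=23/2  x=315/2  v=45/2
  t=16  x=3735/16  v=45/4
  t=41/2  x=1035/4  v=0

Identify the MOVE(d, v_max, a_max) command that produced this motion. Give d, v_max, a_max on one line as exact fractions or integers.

d=1035/4 v_max=45/2 a_max=5/2

final state: t=41/2, x=1035/4, v=0 → d = 1035/4
a_max = (15/4−0)/(3/2−0) = 5/2
max v = 45/2 over t∈[9,23/2] → v_max = 45/2
check: 45/2·(9+5/2) = 1035/4 ✓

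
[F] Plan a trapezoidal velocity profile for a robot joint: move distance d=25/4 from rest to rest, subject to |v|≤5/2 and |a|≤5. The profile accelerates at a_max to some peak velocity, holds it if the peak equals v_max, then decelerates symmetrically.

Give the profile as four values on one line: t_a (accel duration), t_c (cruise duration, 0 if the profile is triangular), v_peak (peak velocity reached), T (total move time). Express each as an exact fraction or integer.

vₘ²/aₘ = (5/2)²/5 = 5/4
25/4 ≥ 5/4 → trapezoidal
t_a = (5/2)/5 = 1/2; v_peak = 5/2
d_cruise = 25/4 − 5/4 = 5; t_c = 5/(5/2) = 2
T = 2·1/2 + 2 = 3

t_a=1/2 t_c=2 v_peak=5/2 T=3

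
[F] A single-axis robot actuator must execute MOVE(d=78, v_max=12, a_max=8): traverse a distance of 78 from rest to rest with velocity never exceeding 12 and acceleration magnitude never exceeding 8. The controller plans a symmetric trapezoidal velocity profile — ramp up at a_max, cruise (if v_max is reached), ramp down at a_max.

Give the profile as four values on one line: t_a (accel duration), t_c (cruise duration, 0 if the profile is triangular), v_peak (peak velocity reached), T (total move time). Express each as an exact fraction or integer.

vₘ²/aₘ = 12²/8 = 18
78 ≥ 18 → trapezoidal
t_a = 12/8 = 3/2; v_peak = 12
d_cruise = 78 − 18 = 60; t_c = 60/12 = 5
T = 2·3/2 + 5 = 8

t_a=3/2 t_c=5 v_peak=12 T=8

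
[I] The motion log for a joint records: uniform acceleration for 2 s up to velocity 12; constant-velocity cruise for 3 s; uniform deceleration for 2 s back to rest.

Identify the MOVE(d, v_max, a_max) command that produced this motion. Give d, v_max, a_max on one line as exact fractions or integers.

d=60 v_max=12 a_max=6

a_max = 12/2 = 6
d_a = ½·12·2 = 12; d_c = 12·3 = 36
d = 2·12 + 36 = 60
t_c = 3 > 0 ⇒ limit active, v_max = 12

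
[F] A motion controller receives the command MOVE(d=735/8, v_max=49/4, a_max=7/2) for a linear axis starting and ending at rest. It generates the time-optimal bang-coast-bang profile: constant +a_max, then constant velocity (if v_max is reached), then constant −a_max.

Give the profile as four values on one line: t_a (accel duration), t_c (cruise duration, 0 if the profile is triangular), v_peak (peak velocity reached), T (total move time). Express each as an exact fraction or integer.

vₘ²/aₘ = (49/4)²/(7/2) = 343/8
735/8 ≥ 343/8 → trapezoidal
t_a = (49/4)/(7/2) = 7/2; v_peak = 49/4
d_cruise = 735/8 − 343/8 = 49; t_c = 49/(49/4) = 4
T = 2·7/2 + 4 = 11

t_a=7/2 t_c=4 v_peak=49/4 T=11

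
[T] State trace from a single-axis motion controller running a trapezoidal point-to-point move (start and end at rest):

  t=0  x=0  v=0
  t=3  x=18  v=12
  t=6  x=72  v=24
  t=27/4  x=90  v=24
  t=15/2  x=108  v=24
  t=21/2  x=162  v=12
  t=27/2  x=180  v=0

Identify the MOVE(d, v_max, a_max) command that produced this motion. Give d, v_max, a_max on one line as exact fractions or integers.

d=180 v_max=24 a_max=4

final state: t=27/2, x=180, v=0 → d = 180
a_max = (12−0)/(3−0) = 4
max v = 24 over t∈[6,15/2] → v_max = 24
check: 24·(6+3/2) = 180 ✓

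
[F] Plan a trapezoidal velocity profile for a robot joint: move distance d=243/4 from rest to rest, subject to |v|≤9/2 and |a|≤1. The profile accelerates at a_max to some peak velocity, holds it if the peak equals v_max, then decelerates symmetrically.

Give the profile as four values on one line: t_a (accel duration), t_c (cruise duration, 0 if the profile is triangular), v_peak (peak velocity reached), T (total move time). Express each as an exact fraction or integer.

t_a=9/2 t_c=9 v_peak=9/2 T=18

(v_max)²/a_max = (9/2)²/1 = 81/4
243/4 ≥ 81/4 → trapezoidal
t_a = (9/2)/1 = 9/2; v_peak = 9/2
d_cruise = 243/4 − 81/4 = 81/2; t_c = (81/2)/(9/2) = 9
T = 2·9/2 + 9 = 18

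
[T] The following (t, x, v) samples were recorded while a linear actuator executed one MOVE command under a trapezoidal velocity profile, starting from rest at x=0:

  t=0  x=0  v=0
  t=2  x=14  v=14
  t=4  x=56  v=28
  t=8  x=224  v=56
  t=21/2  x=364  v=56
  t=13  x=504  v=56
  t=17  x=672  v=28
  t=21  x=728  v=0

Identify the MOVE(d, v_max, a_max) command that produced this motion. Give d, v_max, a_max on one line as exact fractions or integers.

d=728 v_max=56 a_max=7

final state: t=21, x=728, v=0 → d = 728
a_max = (14−0)/(2−0) = 7
max v = 56 over t∈[8,13] → v_max = 56
check: 56·(8+5) = 728 ✓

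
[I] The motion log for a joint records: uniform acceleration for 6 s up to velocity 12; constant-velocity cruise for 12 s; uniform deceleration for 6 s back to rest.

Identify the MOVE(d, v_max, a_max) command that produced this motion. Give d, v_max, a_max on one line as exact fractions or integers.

a_max = 12/6 = 2
d_a = ½·12·6 = 36; d_c = 12·12 = 144
d = 2·36 + 144 = 216
t_c = 12 > 0 ⇒ limit active, v_max = 12

d=216 v_max=12 a_max=2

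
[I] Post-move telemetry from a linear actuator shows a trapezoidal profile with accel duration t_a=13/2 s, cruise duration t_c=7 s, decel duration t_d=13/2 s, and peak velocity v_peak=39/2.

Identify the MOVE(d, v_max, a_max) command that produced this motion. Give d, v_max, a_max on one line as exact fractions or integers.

d=1053/4 v_max=39/2 a_max=3

a_max = (39/2)/(13/2) = 3
d_a = ½·39/2·13/2 = 507/8; d_c = 39/2·7 = 273/2
d = 2·507/8 + 273/2 = 1053/4
t_c = 7 > 0 ⇒ limit active, v_max = 39/2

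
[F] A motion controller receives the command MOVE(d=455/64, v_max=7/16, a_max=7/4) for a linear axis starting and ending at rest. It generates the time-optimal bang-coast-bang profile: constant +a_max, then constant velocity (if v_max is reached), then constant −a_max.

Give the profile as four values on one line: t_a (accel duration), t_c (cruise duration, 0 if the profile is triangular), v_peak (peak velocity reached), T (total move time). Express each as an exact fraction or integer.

t_a=1/4 t_c=16 v_peak=7/16 T=33/2

vₘ²/aₘ = (7/16)²/(7/4) = 7/64
455/64 ≥ 7/64 so v_max reached
t_a = (7/16)/(7/4) = 1/4; v_peak = 7/16
d_cruise = 455/64 − 7/64 = 7; t_c = 7/(7/16) = 16
T = 2·1/4 + 16 = 33/2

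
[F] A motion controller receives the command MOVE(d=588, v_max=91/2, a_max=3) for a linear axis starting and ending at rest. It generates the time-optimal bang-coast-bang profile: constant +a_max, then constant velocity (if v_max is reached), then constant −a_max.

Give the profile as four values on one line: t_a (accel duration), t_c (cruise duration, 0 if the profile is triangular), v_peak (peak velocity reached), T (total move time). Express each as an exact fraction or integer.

t_a=14 t_c=0 v_peak=42 T=28

vₘ²/aₘ = (91/2)²/3 = 8281/12
588 < 8281/12 so t_c = 0
v_peak = √(588·3) = √1764 = 42
t_a = 42/3 = 14; t_c = 0
T = 2·14 = 28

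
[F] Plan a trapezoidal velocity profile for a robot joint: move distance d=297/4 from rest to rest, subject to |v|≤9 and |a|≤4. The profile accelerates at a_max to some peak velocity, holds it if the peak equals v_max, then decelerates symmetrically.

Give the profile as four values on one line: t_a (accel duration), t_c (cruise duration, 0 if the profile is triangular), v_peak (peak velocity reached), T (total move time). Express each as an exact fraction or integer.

(v_max)²/a_max = 9²/4 = 81/4
297/4 ≥ 81/4 → trapezoidal
t_a = 9/4; v_peak = 9
d_cruise = 297/4 − 81/4 = 54; t_c = 54/9 = 6
T = 2·9/4 + 6 = 21/2

t_a=9/4 t_c=6 v_peak=9 T=21/2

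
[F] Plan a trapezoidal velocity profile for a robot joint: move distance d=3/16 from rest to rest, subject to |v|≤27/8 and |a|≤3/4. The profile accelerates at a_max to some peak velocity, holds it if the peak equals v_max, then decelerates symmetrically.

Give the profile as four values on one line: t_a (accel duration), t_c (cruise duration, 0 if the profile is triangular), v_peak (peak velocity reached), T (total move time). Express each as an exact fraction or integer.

t_a=1/2 t_c=0 v_peak=3/8 T=1

v_max²/a_max = (27/8)²/(3/4) = 243/16
3/16 < 243/16 so t_c = 0
v_peak = √(3/16·3/4) = √(9/64) = 3/8
t_a = (3/8)/(3/4) = 1/2; t_c = 0
T = 2·1/2 = 1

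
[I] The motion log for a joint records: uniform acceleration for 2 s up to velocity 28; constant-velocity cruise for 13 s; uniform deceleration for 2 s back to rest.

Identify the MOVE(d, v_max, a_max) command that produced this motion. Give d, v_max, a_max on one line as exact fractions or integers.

d=420 v_max=28 a_max=14

a_max = 28/2 = 14
d_a = ½·28·2 = 28; d_c = 28·13 = 364
d = 2·28 + 364 = 420
t_c = 13 > 0 → v_max = v_peak = 28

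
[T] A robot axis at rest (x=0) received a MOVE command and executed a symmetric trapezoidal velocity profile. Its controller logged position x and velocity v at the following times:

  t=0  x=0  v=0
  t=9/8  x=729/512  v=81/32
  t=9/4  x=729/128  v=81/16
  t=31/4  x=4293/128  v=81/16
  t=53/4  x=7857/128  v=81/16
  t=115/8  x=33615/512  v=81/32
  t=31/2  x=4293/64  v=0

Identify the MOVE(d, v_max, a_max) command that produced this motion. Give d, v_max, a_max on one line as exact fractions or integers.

d=4293/64 v_max=81/16 a_max=9/4

final state: t=31/2, x=4293/64, v=0 → d = 4293/64
a_max = (81/32−0)/(9/8−0) = 9/4
max v = 81/16 over t∈[9/4,53/4] → v_max = 81/16
check: 81/16·(9/4+11) = 4293/64 ✓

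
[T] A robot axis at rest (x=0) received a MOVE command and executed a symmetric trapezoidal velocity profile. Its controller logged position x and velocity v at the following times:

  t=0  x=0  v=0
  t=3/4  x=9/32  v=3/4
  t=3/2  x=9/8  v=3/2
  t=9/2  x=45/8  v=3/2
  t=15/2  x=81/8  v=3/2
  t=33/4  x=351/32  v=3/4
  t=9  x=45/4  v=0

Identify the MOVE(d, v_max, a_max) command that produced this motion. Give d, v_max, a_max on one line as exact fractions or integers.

final state: t=9, x=45/4, v=0 → d = 45/4
a_max = (3/4−0)/(3/4−0) = 1
max v = 3/2 over t∈[3/2,15/2] → v_max = 3/2
check: 3/2·(3/2+6) = 45/4 ✓

d=45/4 v_max=3/2 a_max=1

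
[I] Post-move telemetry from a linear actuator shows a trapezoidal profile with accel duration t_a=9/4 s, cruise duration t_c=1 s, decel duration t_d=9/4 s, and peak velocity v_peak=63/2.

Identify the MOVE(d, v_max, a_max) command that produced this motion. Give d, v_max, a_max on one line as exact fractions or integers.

d=819/8 v_max=63/2 a_max=14

a_max = (63/2)/(9/4) = 14
d_a = ½·63/2·9/4 = 567/16; d_c = 63/2·1 = 63/2
d = 2·567/16 + 63/2 = 819/8
t_c = 1 > 0 ⇒ limit active, v_max = 63/2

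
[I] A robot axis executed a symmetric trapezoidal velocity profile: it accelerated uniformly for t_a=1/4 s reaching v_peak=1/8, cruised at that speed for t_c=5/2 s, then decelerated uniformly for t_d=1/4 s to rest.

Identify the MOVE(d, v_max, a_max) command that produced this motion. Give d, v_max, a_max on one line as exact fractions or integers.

d=11/32 v_max=1/8 a_max=1/2

a_max = (1/8)/(1/4) = 1/2
d_a = ½·1/8·1/4 = 1/64; d_c = 1/8·5/2 = 5/16
d = 2·1/64 + 5/16 = 11/32
t_c = 5/2 > 0 → v_max = v_peak = 1/8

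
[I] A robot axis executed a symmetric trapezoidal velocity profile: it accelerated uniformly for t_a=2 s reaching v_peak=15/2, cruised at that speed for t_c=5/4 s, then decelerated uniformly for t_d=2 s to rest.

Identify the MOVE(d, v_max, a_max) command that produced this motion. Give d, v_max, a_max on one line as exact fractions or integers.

a_max = (15/2)/2 = 15/4
d_a = ½·15/2·2 = 15/2; d_c = 15/2·5/4 = 75/8
d = 2·15/2 + 75/8 = 195/8
t_c = 5/4 > 0 → v_max = v_peak = 15/2

d=195/8 v_max=15/2 a_max=15/4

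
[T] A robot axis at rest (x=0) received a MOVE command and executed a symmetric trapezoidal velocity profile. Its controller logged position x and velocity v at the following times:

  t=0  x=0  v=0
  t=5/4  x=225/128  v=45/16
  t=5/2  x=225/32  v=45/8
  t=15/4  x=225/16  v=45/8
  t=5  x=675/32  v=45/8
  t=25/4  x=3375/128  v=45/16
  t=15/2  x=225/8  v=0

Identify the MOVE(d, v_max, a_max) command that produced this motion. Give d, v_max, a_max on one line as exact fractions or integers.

d=225/8 v_max=45/8 a_max=9/4

final state: t=15/2, x=225/8, v=0 → d = 225/8
a_max = (45/16−0)/(5/4−0) = 9/4
max v = 45/8 over t∈[5/2,5] → v_max = 45/8
check: 45/8·(5/2+5/2) = 225/8 ✓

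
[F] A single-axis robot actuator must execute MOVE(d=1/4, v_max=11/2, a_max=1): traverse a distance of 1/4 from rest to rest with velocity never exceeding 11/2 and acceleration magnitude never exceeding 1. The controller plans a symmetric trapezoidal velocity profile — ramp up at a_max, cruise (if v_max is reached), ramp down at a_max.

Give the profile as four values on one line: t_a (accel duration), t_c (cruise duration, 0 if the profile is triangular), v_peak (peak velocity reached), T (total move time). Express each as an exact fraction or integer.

(v_max)²/a_max = (11/2)²/1 = 121/4
1/4 < 121/4 so t_c = 0
v_peak = √(1/4·1) = √(1/4) = 1/2
t_a = (1/2)/1 = 1/2; t_c = 0
T = 2·1/2 = 1

t_a=1/2 t_c=0 v_peak=1/2 T=1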